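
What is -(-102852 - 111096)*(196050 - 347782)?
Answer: -32462757936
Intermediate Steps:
-(-102852 - 111096)*(196050 - 347782) = -(-213948)*(-151732) = -1*32462757936 = -32462757936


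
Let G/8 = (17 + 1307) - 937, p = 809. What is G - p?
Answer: 2287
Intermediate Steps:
G = 3096 (G = 8*((17 + 1307) - 937) = 8*(1324 - 937) = 8*387 = 3096)
G - p = 3096 - 1*809 = 3096 - 809 = 2287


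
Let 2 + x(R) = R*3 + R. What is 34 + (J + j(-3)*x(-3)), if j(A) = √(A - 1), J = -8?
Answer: 26 - 28*I ≈ 26.0 - 28.0*I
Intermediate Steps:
j(A) = √(-1 + A)
x(R) = -2 + 4*R (x(R) = -2 + (R*3 + R) = -2 + (3*R + R) = -2 + 4*R)
34 + (J + j(-3)*x(-3)) = 34 + (-8 + √(-1 - 3)*(-2 + 4*(-3))) = 34 + (-8 + √(-4)*(-2 - 12)) = 34 + (-8 + (2*I)*(-14)) = 34 + (-8 - 28*I) = 26 - 28*I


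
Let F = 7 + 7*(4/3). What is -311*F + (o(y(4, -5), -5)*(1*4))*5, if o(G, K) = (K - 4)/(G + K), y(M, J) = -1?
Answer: -15149/3 ≈ -5049.7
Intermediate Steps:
o(G, K) = (-4 + K)/(G + K)
F = 49/3 (F = 7 + 7*(4*(1/3)) = 7 + 7*(4/3) = 7 + 28/3 = 49/3 ≈ 16.333)
-311*F + (o(y(4, -5), -5)*(1*4))*5 = -311*49/3 + (((-4 - 5)/(-1 - 5))*(1*4))*5 = -15239/3 + ((-9/(-6))*4)*5 = -15239/3 + (-1/6*(-9)*4)*5 = -15239/3 + ((3/2)*4)*5 = -15239/3 + 6*5 = -15239/3 + 30 = -15149/3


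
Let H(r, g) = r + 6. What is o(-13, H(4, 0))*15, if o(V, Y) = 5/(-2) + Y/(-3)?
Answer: -175/2 ≈ -87.500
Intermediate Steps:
H(r, g) = 6 + r
o(V, Y) = -5/2 - Y/3 (o(V, Y) = 5*(-1/2) + Y*(-1/3) = -5/2 - Y/3)
o(-13, H(4, 0))*15 = (-5/2 - (6 + 4)/3)*15 = (-5/2 - 1/3*10)*15 = (-5/2 - 10/3)*15 = -35/6*15 = -175/2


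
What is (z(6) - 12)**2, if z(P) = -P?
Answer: 324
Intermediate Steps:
(z(6) - 12)**2 = (-1*6 - 12)**2 = (-6 - 12)**2 = (-18)**2 = 324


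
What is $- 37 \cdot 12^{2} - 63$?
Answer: $-5391$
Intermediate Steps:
$- 37 \cdot 12^{2} - 63 = \left(-37\right) 144 - 63 = -5328 - 63 = -5391$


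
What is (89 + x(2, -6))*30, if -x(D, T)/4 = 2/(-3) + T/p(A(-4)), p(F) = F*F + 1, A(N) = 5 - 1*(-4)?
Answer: 113110/41 ≈ 2758.8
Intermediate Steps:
A(N) = 9 (A(N) = 5 + 4 = 9)
p(F) = 1 + F**2 (p(F) = F**2 + 1 = 1 + F**2)
x(D, T) = 8/3 - 2*T/41 (x(D, T) = -4*(2/(-3) + T/(1 + 9**2)) = -4*(2*(-1/3) + T/(1 + 81)) = -4*(-2/3 + T/82) = 8/3 - 2*T/41)
(89 + x(2, -6))*30 = (89 + (8/3 - 2/41*(-6)))*30 = (89 + (8/3 + 12/41))*30 = (89 + 364/123)*30 = (11311/123)*30 = 113110/41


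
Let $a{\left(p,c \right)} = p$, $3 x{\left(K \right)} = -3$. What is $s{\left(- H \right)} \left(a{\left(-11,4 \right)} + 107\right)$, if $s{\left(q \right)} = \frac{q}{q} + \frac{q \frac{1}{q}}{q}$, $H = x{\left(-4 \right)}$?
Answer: $192$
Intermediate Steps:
$x{\left(K \right)} = -1$ ($x{\left(K \right)} = \frac{1}{3} \left(-3\right) = -1$)
$H = -1$
$s{\left(q \right)} = 1 + \frac{1}{q}$ ($s{\left(q \right)} = 1 + 1 \frac{1}{q} = 1 + \frac{1}{q}$)
$s{\left(- H \right)} \left(a{\left(-11,4 \right)} + 107\right) = \frac{1 - -1}{\left(-1\right) \left(-1\right)} \left(-11 + 107\right) = \frac{1 + 1}{1} \cdot 96 = 1 \cdot 2 \cdot 96 = 2 \cdot 96 = 192$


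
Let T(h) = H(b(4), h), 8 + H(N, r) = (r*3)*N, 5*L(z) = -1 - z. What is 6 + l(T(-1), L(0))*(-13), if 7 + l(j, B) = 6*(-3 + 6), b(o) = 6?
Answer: -137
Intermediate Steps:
L(z) = -⅕ - z/5 (L(z) = (-1 - z)/5 = -⅕ - z/5)
H(N, r) = -8 + 3*N*r (H(N, r) = -8 + (r*3)*N = -8 + (3*r)*N = -8 + 3*N*r)
T(h) = -8 + 18*h (T(h) = -8 + 3*6*h = -8 + 18*h)
l(j, B) = 11 (l(j, B) = -7 + 6*(-3 + 6) = -7 + 6*3 = -7 + 18 = 11)
6 + l(T(-1), L(0))*(-13) = 6 + 11*(-13) = 6 - 143 = -137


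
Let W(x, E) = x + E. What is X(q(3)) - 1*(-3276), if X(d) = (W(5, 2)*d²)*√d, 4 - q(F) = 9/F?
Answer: 3283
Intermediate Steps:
W(x, E) = E + x
q(F) = 4 - 9/F
X(d) = 7*d^(5/2) (X(d) = ((2 + 5)*d²)*√d = (7*d²)*√d = 7*d^(5/2))
X(q(3)) - 1*(-3276) = 7*(4 - 9/3)^(5/2) - 1*(-3276) = 7*(4 - 9*⅓)^(5/2) + 3276 = 7*(4 - 3)^(5/2) + 3276 = 7*1^(5/2) + 3276 = 7*1 + 3276 = 7 + 3276 = 3283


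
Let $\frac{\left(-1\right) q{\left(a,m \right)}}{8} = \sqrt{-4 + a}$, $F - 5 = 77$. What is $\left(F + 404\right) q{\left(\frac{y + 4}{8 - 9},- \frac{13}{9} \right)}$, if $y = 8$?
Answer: $- 15552 i \approx - 15552.0 i$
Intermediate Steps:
$F = 82$ ($F = 5 + 77 = 82$)
$q{\left(a,m \right)} = - 8 \sqrt{-4 + a}$
$\left(F + 404\right) q{\left(\frac{y + 4}{8 - 9},- \frac{13}{9} \right)} = \left(82 + 404\right) \left(- 8 \sqrt{-4 + \frac{8 + 4}{8 - 9}}\right) = 486 \left(- 8 \sqrt{-4 + \frac{12}{-1}}\right) = 486 \left(- 8 \sqrt{-4 + 12 \left(-1\right)}\right) = 486 \left(- 8 \sqrt{-4 - 12}\right) = 486 \left(- 8 \sqrt{-16}\right) = 486 \left(- 8 \cdot 4 i\right) = 486 \left(- 32 i\right) = - 15552 i$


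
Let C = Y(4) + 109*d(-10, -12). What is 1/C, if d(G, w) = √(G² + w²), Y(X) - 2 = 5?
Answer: -7/2898915 + 218*√61/2898915 ≈ 0.00058492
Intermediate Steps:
Y(X) = 7 (Y(X) = 2 + 5 = 7)
C = 7 + 218*√61 (C = 7 + 109*√((-10)² + (-12)²) = 7 + 109*√(100 + 144) = 7 + 109*√244 = 7 + 109*(2*√61) = 7 + 218*√61 ≈ 1709.6)
1/C = 1/(7 + 218*√61)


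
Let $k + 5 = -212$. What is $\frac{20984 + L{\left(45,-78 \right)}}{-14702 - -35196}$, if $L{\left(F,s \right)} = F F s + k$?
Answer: $- \frac{137183}{20494} \approx -6.6938$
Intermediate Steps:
$k = -217$ ($k = -5 - 212 = -217$)
$L{\left(F,s \right)} = -217 + s F^{2}$ ($L{\left(F,s \right)} = F F s - 217 = F^{2} s - 217 = s F^{2} - 217 = -217 + s F^{2}$)
$\frac{20984 + L{\left(45,-78 \right)}}{-14702 - -35196} = \frac{20984 - \left(217 + 78 \cdot 45^{2}\right)}{-14702 - -35196} = \frac{20984 - 158167}{-14702 + 35196} = \frac{20984 - 158167}{20494} = \left(20984 - 158167\right) \frac{1}{20494} = \left(-137183\right) \frac{1}{20494} = - \frac{137183}{20494}$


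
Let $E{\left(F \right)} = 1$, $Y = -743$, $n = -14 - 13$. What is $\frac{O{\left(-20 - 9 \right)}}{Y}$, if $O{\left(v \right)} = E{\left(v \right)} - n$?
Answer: $- \frac{28}{743} \approx -0.037685$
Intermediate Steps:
$n = -27$ ($n = -14 - 13 = -27$)
$O{\left(v \right)} = 28$ ($O{\left(v \right)} = 1 - -27 = 1 + 27 = 28$)
$\frac{O{\left(-20 - 9 \right)}}{Y} = \frac{28}{-743} = 28 \left(- \frac{1}{743}\right) = - \frac{28}{743}$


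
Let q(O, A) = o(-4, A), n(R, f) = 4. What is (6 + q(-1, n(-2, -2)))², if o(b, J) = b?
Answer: 4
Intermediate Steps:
q(O, A) = -4
(6 + q(-1, n(-2, -2)))² = (6 - 4)² = 2² = 4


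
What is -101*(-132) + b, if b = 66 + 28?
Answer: 13426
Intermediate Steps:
b = 94
-101*(-132) + b = -101*(-132) + 94 = 13332 + 94 = 13426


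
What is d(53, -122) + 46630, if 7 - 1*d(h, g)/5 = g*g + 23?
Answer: -27870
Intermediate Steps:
d(h, g) = -80 - 5*g² (d(h, g) = 35 - 5*(g*g + 23) = 35 - 5*(g² + 23) = 35 - 5*(23 + g²) = 35 + (-115 - 5*g²) = -80 - 5*g²)
d(53, -122) + 46630 = (-80 - 5*(-122)²) + 46630 = (-80 - 5*14884) + 46630 = (-80 - 74420) + 46630 = -74500 + 46630 = -27870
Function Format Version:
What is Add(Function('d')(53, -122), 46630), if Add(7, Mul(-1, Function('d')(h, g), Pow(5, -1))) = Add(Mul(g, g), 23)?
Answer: -27870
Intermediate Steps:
Function('d')(h, g) = Add(-80, Mul(-5, Pow(g, 2))) (Function('d')(h, g) = Add(35, Mul(-5, Add(Mul(g, g), 23))) = Add(35, Mul(-5, Add(Pow(g, 2), 23))) = Add(35, Mul(-5, Add(23, Pow(g, 2)))) = Add(35, Add(-115, Mul(-5, Pow(g, 2)))) = Add(-80, Mul(-5, Pow(g, 2))))
Add(Function('d')(53, -122), 46630) = Add(Add(-80, Mul(-5, Pow(-122, 2))), 46630) = Add(Add(-80, Mul(-5, 14884)), 46630) = Add(Add(-80, -74420), 46630) = Add(-74500, 46630) = -27870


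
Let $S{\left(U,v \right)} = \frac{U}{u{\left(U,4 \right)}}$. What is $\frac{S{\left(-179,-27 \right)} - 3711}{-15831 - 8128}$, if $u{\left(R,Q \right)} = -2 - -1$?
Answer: $\frac{3532}{23959} \approx 0.14742$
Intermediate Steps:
$u{\left(R,Q \right)} = -1$ ($u{\left(R,Q \right)} = -2 + 1 = -1$)
$S{\left(U,v \right)} = - U$ ($S{\left(U,v \right)} = \frac{U}{-1} = U \left(-1\right) = - U$)
$\frac{S{\left(-179,-27 \right)} - 3711}{-15831 - 8128} = \frac{\left(-1\right) \left(-179\right) - 3711}{-15831 - 8128} = \frac{179 - 3711}{-23959} = \left(-3532\right) \left(- \frac{1}{23959}\right) = \frac{3532}{23959}$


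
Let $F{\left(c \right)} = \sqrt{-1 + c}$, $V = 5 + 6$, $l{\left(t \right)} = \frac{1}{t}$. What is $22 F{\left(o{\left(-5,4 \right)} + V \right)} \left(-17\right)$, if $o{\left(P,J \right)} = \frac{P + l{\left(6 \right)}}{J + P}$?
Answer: $- \frac{187 \sqrt{534}}{3} \approx -1440.4$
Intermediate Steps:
$o{\left(P,J \right)} = \frac{\frac{1}{6} + P}{J + P}$ ($o{\left(P,J \right)} = \frac{P + \frac{1}{6}}{J + P} = \frac{\frac{1}{6} + P}{J + P}$)
$V = 11$
$22 F{\left(o{\left(-5,4 \right)} + V \right)} \left(-17\right) = 22 \sqrt{-1 + \left(\frac{\frac{1}{6} - 5}{4 - 5} + 11\right)} \left(-17\right) = 22 \sqrt{-1 + \left(\frac{1}{-1} \left(- \frac{29}{6}\right) + 11\right)} \left(-17\right) = 22 \sqrt{-1 + \left(\left(-1\right) \left(- \frac{29}{6}\right) + 11\right)} \left(-17\right) = 22 \sqrt{-1 + \left(\frac{29}{6} + 11\right)} \left(-17\right) = 22 \sqrt{-1 + \frac{95}{6}} \left(-17\right) = 22 \sqrt{\frac{89}{6}} \left(-17\right) = 22 \frac{\sqrt{534}}{6} \left(-17\right) = \frac{11 \sqrt{534}}{3} \left(-17\right) = - \frac{187 \sqrt{534}}{3}$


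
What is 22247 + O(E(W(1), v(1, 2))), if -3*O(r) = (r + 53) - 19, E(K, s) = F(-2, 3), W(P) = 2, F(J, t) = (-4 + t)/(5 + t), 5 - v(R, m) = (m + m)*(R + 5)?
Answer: 533657/24 ≈ 22236.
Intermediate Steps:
v(R, m) = 5 - 2*m*(5 + R) (v(R, m) = 5 - (m + m)*(R + 5) = 5 - 2*m*(5 + R))
F(J, t) = (-4 + t)/(5 + t)
E(K, s) = -⅛ (E(K, s) = (-4 + 3)/(5 + 3) = -1/8 = (⅛)*(-1) = -⅛)
O(r) = -34/3 - r/3 (O(r) = -((r + 53) - 19)/3 = -((53 + r) - 19)/3 = -(34 + r)/3 = -34/3 - r/3)
22247 + O(E(W(1), v(1, 2))) = 22247 + (-34/3 - ⅓*(-⅛)) = 22247 + (-34/3 + 1/24) = 22247 - 271/24 = 533657/24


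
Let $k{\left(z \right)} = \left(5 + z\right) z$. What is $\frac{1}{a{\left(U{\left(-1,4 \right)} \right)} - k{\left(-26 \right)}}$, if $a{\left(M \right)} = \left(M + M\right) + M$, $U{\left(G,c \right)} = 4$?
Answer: $- \frac{1}{534} \approx -0.0018727$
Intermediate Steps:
$k{\left(z \right)} = z \left(5 + z\right)$
$a{\left(M \right)} = 3 M$ ($a{\left(M \right)} = 2 M + M = 3 M$)
$\frac{1}{a{\left(U{\left(-1,4 \right)} \right)} - k{\left(-26 \right)}} = \frac{1}{3 \cdot 4 - - 26 \left(5 - 26\right)} = \frac{1}{12 - \left(-26\right) \left(-21\right)} = \frac{1}{12 - 546} = \frac{1}{-534} = - \frac{1}{534}$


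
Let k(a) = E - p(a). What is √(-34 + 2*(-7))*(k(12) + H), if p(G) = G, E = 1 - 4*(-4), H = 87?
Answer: 368*I*√3 ≈ 637.39*I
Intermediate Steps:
E = 17 (E = 1 + 16 = 17)
k(a) = 17 - a
√(-34 + 2*(-7))*(k(12) + H) = √(-34 + 2*(-7))*((17 - 1*12) + 87) = √(-34 - 14)*((17 - 12) + 87) = √(-48)*(5 + 87) = (4*I*√3)*92 = 368*I*√3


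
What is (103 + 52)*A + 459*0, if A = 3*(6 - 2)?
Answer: 1860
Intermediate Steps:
A = 12 (A = 3*4 = 12)
(103 + 52)*A + 459*0 = (103 + 52)*12 + 459*0 = 155*12 + 0 = 1860 + 0 = 1860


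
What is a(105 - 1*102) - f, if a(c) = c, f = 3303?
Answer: -3300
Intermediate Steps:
a(105 - 1*102) - f = (105 - 1*102) - 1*3303 = (105 - 102) - 3303 = 3 - 3303 = -3300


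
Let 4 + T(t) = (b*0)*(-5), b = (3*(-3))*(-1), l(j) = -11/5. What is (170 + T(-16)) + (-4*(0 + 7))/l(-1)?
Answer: 1966/11 ≈ 178.73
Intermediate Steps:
l(j) = -11/5 (l(j) = -11*⅕ = -11/5)
b = 9 (b = -9*(-1) = 9)
T(t) = -4 (T(t) = -4 + (9*0)*(-5) = -4 + 0*(-5) = -4 + 0 = -4)
(170 + T(-16)) + (-4*(0 + 7))/l(-1) = (170 - 4) + (-4*(0 + 7))/(-11/5) = 166 - 4*7*(-5/11) = 166 - 28*(-5/11) = 166 + 140/11 = 1966/11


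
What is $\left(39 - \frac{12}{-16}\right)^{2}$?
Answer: $\frac{25281}{16} \approx 1580.1$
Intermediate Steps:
$\left(39 - \frac{12}{-16}\right)^{2} = \left(39 - - \frac{3}{4}\right)^{2} = \left(39 + \frac{3}{4}\right)^{2} = \left(\frac{159}{4}\right)^{2} = \frac{25281}{16}$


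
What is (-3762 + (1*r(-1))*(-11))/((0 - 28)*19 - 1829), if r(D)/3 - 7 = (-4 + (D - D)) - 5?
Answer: 1232/787 ≈ 1.5654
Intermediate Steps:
r(D) = -6 (r(D) = 21 + 3*((-4 + (D - D)) - 5) = 21 + 3*((-4 + 0) - 5) = 21 + 3*(-4 - 5) = 21 + 3*(-9) = 21 - 27 = -6)
(-3762 + (1*r(-1))*(-11))/((0 - 28)*19 - 1829) = (-3762 + (1*(-6))*(-11))/((0 - 28)*19 - 1829) = (-3762 - 6*(-11))/(-28*19 - 1829) = (-3762 + 66)/(-532 - 1829) = -3696/(-2361) = -3696*(-1/2361) = 1232/787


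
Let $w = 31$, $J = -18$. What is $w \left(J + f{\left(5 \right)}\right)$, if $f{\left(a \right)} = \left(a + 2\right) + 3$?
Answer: $-248$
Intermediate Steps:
$f{\left(a \right)} = 5 + a$ ($f{\left(a \right)} = \left(2 + a\right) + 3 = 5 + a$)
$w \left(J + f{\left(5 \right)}\right) = 31 \left(-18 + \left(5 + 5\right)\right) = 31 \left(-18 + 10\right) = 31 \left(-8\right) = -248$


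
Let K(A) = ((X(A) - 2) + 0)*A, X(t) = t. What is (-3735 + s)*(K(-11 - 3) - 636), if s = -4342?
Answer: 3327724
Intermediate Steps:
K(A) = A*(-2 + A) (K(A) = ((A - 2) + 0)*A = ((-2 + A) + 0)*A = (-2 + A)*A = A*(-2 + A))
(-3735 + s)*(K(-11 - 3) - 636) = (-3735 - 4342)*((-11 - 3)*(-2 + (-11 - 3)) - 636) = -8077*(-14*(-2 - 14) - 636) = -8077*(-14*(-16) - 636) = -8077*(224 - 636) = -8077*(-412) = 3327724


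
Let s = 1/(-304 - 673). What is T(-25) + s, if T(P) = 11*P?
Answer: -268676/977 ≈ -275.00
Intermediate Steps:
s = -1/977 (s = 1/(-977) = -1/977 ≈ -0.0010235)
T(-25) + s = 11*(-25) - 1/977 = -275 - 1/977 = -268676/977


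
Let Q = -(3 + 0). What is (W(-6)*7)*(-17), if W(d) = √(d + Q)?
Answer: -357*I ≈ -357.0*I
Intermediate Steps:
Q = -3 (Q = -1*3 = -3)
W(d) = √(-3 + d) (W(d) = √(d - 3) = √(-3 + d))
(W(-6)*7)*(-17) = (√(-3 - 6)*7)*(-17) = (√(-9)*7)*(-17) = ((3*I)*7)*(-17) = (21*I)*(-17) = -357*I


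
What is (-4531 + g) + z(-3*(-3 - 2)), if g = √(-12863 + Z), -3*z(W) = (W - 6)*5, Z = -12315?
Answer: -4546 + I*√25178 ≈ -4546.0 + 158.68*I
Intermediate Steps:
z(W) = 10 - 5*W/3 (z(W) = -(W - 6)*5/3 = -(-6 + W)*5/3 = -(-30 + 5*W)/3 = 10 - 5*W/3)
g = I*√25178 (g = √(-12863 - 12315) = √(-25178) = I*√25178 ≈ 158.68*I)
(-4531 + g) + z(-3*(-3 - 2)) = (-4531 + I*√25178) + (10 - (-5)*(-3 - 2)) = (-4531 + I*√25178) + (10 - (-5)*(-5)) = (-4531 + I*√25178) + (10 - 5/3*15) = (-4531 + I*√25178) + (10 - 25) = (-4531 + I*√25178) - 15 = -4546 + I*√25178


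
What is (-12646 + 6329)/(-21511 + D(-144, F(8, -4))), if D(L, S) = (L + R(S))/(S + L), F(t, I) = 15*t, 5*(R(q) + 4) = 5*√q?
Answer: 9780914316/33296965667 - 37902*√30/33296965667 ≈ 0.29374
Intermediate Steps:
R(q) = -4 + √q (R(q) = -4 + (5*√q)/5 = -4 + √q)
D(L, S) = (-4 + L + √S)/(L + S) (D(L, S) = (L + (-4 + √S))/(S + L) = (-4 + L + √S)/(L + S))
(-12646 + 6329)/(-21511 + D(-144, F(8, -4))) = (-12646 + 6329)/(-21511 + (-4 - 144 + √(15*8))/(-144 + 15*8)) = -6317/(-21511 + (-4 - 144 + √120)/(-144 + 120)) = -6317/(-21511 + (-4 - 144 + 2*√30)/(-24)) = -6317/(-21511 - (-148 + 2*√30)/24) = -6317/(-21511 + (37/6 - √30/12)) = -6317/(-129029/6 - √30/12)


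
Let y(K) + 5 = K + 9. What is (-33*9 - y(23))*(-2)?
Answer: 648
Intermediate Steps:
y(K) = 4 + K (y(K) = -5 + (K + 9) = -5 + (9 + K) = 4 + K)
(-33*9 - y(23))*(-2) = (-33*9 - (4 + 23))*(-2) = (-297 - 1*27)*(-2) = (-297 - 27)*(-2) = -324*(-2) = 648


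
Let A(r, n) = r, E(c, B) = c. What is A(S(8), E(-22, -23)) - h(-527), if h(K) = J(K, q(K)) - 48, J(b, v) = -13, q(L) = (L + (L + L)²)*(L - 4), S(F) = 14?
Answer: 75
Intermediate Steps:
q(L) = (-4 + L)*(L + 4*L²) (q(L) = (L + (2*L)²)*(-4 + L) = (L + 4*L²)*(-4 + L) = (-4 + L)*(L + 4*L²))
h(K) = -61 (h(K) = -13 - 48 = -61)
A(S(8), E(-22, -23)) - h(-527) = 14 - 1*(-61) = 14 + 61 = 75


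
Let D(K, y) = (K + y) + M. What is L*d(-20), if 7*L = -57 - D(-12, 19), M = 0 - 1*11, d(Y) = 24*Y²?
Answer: -508800/7 ≈ -72686.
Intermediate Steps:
M = -11 (M = 0 - 11 = -11)
D(K, y) = -11 + K + y (D(K, y) = (K + y) - 11 = -11 + K + y)
L = -53/7 (L = (-57 - (-11 - 12 + 19))/7 = (-57 - 1*(-4))/7 = (-57 + 4)/7 = (⅐)*(-53) = -53/7 ≈ -7.5714)
L*d(-20) = -1272*(-20)²/7 = -1272*400/7 = -53/7*9600 = -508800/7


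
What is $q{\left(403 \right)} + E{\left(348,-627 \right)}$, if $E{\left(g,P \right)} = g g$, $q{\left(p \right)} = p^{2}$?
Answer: $283513$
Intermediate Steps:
$E{\left(g,P \right)} = g^{2}$
$q{\left(403 \right)} + E{\left(348,-627 \right)} = 403^{2} + 348^{2} = 162409 + 121104 = 283513$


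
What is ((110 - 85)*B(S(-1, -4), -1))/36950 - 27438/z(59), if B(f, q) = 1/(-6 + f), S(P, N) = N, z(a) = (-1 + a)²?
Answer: -101384251/12429980 ≈ -8.1564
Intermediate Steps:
((110 - 85)*B(S(-1, -4), -1))/36950 - 27438/z(59) = ((110 - 85)/(-6 - 4))/36950 - 27438/(-1 + 59)² = (25/(-10))*(1/36950) - 27438/(58²) = (25*(-⅒))*(1/36950) - 27438/3364 = -5/2*1/36950 - 27438*1/3364 = -1/14780 - 13719/1682 = -101384251/12429980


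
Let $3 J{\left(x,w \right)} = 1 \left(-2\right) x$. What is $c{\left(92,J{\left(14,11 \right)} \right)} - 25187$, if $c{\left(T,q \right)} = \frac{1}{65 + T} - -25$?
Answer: $- \frac{3950433}{157} \approx -25162.0$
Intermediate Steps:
$J{\left(x,w \right)} = - \frac{2 x}{3}$ ($J{\left(x,w \right)} = \frac{1 \left(-2\right) x}{3} = \frac{\left(-2\right) x}{3} = - \frac{2 x}{3}$)
$c{\left(T,q \right)} = 25 + \frac{1}{65 + T}$ ($c{\left(T,q \right)} = \frac{1}{65 + T} + 25 = 25 + \frac{1}{65 + T}$)
$c{\left(92,J{\left(14,11 \right)} \right)} - 25187 = \frac{1626 + 25 \cdot 92}{65 + 92} - 25187 = \frac{1626 + 2300}{157} - 25187 = \frac{1}{157} \cdot 3926 - 25187 = \frac{3926}{157} - 25187 = - \frac{3950433}{157}$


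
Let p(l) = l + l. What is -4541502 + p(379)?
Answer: -4540744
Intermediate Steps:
p(l) = 2*l
-4541502 + p(379) = -4541502 + 2*379 = -4541502 + 758 = -4540744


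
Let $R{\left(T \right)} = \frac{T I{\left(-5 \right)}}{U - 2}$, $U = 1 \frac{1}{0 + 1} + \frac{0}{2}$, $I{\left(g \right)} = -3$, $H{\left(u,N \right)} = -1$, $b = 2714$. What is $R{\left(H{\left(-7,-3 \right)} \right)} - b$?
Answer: $-2717$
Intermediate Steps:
$U = 1$ ($U = 1 \cdot 1^{-1} + 0 \cdot \frac{1}{2} = 1 \cdot 1 + 0 = 1 + 0 = 1$)
$R{\left(T \right)} = 3 T$ ($R{\left(T \right)} = \frac{T \left(-3\right)}{1 - 2} = \frac{\left(-3\right) T}{-1} = - 3 T \left(-1\right) = 3 T$)
$R{\left(H{\left(-7,-3 \right)} \right)} - b = 3 \left(-1\right) - 2714 = -3 - 2714 = -2717$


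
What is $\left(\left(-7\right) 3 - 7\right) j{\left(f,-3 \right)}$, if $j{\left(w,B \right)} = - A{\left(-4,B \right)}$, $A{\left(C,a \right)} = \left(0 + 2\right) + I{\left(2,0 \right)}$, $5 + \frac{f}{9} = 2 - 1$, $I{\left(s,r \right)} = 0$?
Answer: $56$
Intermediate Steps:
$f = -36$ ($f = -45 + 9 \left(2 - 1\right) = -45 + 9 \cdot 1 = -45 + 9 = -36$)
$A{\left(C,a \right)} = 2$ ($A{\left(C,a \right)} = \left(0 + 2\right) + 0 = 2 + 0 = 2$)
$j{\left(w,B \right)} = -2$ ($j{\left(w,B \right)} = \left(-1\right) 2 = -2$)
$\left(\left(-7\right) 3 - 7\right) j{\left(f,-3 \right)} = \left(\left(-7\right) 3 - 7\right) \left(-2\right) = \left(-21 - 7\right) \left(-2\right) = \left(-28\right) \left(-2\right) = 56$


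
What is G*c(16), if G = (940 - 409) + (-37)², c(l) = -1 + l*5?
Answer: 150100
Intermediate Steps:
c(l) = -1 + 5*l
G = 1900 (G = 531 + 1369 = 1900)
G*c(16) = 1900*(-1 + 5*16) = 1900*(-1 + 80) = 1900*79 = 150100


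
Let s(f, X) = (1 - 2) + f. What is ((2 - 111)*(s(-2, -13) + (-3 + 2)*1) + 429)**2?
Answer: 748225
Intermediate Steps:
s(f, X) = -1 + f
((2 - 111)*(s(-2, -13) + (-3 + 2)*1) + 429)**2 = ((2 - 111)*((-1 - 2) + (-3 + 2)*1) + 429)**2 = (-109*(-3 - 1*1) + 429)**2 = (-109*(-3 - 1) + 429)**2 = (-109*(-4) + 429)**2 = (436 + 429)**2 = 865**2 = 748225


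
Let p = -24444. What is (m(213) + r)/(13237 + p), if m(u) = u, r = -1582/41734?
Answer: -634840/33408067 ≈ -0.019003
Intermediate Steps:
r = -113/2981 (r = -1582*1/41734 = -113/2981 ≈ -0.037907)
(m(213) + r)/(13237 + p) = (213 - 113/2981)/(13237 - 24444) = (634840/2981)/(-11207) = (634840/2981)*(-1/11207) = -634840/33408067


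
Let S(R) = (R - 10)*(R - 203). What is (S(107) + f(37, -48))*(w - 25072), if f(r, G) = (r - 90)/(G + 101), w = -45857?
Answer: 660561777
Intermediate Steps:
S(R) = (-203 + R)*(-10 + R) (S(R) = (-10 + R)*(-203 + R) = (-203 + R)*(-10 + R))
f(r, G) = (-90 + r)/(101 + G)
(S(107) + f(37, -48))*(w - 25072) = ((2030 + 107**2 - 213*107) + (-90 + 37)/(101 - 48))*(-45857 - 25072) = ((2030 + 11449 - 22791) - 53/53)*(-70929) = (-9312 + (1/53)*(-53))*(-70929) = (-9312 - 1)*(-70929) = -9313*(-70929) = 660561777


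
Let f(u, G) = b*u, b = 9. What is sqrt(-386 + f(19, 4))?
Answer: I*sqrt(215) ≈ 14.663*I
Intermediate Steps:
f(u, G) = 9*u
sqrt(-386 + f(19, 4)) = sqrt(-386 + 9*19) = sqrt(-386 + 171) = sqrt(-215) = I*sqrt(215)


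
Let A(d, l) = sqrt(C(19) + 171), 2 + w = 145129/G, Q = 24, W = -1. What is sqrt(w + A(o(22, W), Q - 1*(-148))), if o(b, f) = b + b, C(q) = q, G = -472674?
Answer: sqrt(-515440125498 + 223420710276*sqrt(190))/472674 ≈ 3.3878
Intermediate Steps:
w = -1090477/472674 (w = -2 + 145129/(-472674) = -2 + 145129*(-1/472674) = -2 - 145129/472674 = -1090477/472674 ≈ -2.3070)
o(b, f) = 2*b
A(d, l) = sqrt(190) (A(d, l) = sqrt(19 + 171) = sqrt(190))
sqrt(w + A(o(22, W), Q - 1*(-148))) = sqrt(-1090477/472674 + sqrt(190))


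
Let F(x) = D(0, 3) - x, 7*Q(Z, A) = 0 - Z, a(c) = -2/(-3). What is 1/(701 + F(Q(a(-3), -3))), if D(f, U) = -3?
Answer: 21/14660 ≈ 0.0014325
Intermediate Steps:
a(c) = 2/3 (a(c) = -2*(-1/3) = 2/3)
Q(Z, A) = -Z/7 (Q(Z, A) = (0 - Z)/7 = (-Z)/7 = -Z/7)
F(x) = -3 - x
1/(701 + F(Q(a(-3), -3))) = 1/(701 + (-3 - (-1)*2/(7*3))) = 1/(701 + (-3 - 1*(-2/21))) = 1/(701 + (-3 + 2/21)) = 1/(701 - 61/21) = 1/(14660/21) = 21/14660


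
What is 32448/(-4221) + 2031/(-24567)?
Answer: -89524763/11521923 ≈ -7.7700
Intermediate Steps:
32448/(-4221) + 2031/(-24567) = 32448*(-1/4221) + 2031*(-1/24567) = -10816/1407 - 677/8189 = -89524763/11521923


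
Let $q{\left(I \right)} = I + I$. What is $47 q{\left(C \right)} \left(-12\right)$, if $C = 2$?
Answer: $-2256$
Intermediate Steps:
$q{\left(I \right)} = 2 I$
$47 q{\left(C \right)} \left(-12\right) = 47 \cdot 2 \cdot 2 \left(-12\right) = 47 \cdot 4 \left(-12\right) = 188 \left(-12\right) = -2256$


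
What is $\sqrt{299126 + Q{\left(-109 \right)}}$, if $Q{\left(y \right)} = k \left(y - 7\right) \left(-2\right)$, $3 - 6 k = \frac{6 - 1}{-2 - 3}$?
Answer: $\frac{\sqrt{2693526}}{3} \approx 547.07$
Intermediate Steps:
$k = \frac{2}{3}$ ($k = \frac{1}{2} - \frac{\left(6 - 1\right) \frac{1}{-2 - 3}}{6} = \frac{1}{2} - \frac{5 \frac{1}{-5}}{6} = \frac{1}{2} - \frac{5 \left(- \frac{1}{5}\right)}{6} = \frac{1}{2} - - \frac{1}{6} = \frac{1}{2} + \frac{1}{6} = \frac{2}{3} \approx 0.66667$)
$Q{\left(y \right)} = \frac{28}{3} - \frac{4 y}{3}$ ($Q{\left(y \right)} = \frac{2 \left(y - 7\right)}{3} \left(-2\right) = \frac{2 \left(-7 + y\right)}{3} \left(-2\right) = \left(- \frac{14}{3} + \frac{2 y}{3}\right) \left(-2\right) = \frac{28}{3} - \frac{4 y}{3}$)
$\sqrt{299126 + Q{\left(-109 \right)}} = \sqrt{299126 + \left(\frac{28}{3} - - \frac{436}{3}\right)} = \sqrt{299126 + \left(\frac{28}{3} + \frac{436}{3}\right)} = \sqrt{299126 + \frac{464}{3}} = \sqrt{\frac{897842}{3}} = \frac{\sqrt{2693526}}{3}$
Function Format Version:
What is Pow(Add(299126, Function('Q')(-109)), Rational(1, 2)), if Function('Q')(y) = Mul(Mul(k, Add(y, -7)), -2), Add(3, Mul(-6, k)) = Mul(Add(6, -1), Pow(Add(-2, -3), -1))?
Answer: Mul(Rational(1, 3), Pow(2693526, Rational(1, 2))) ≈ 547.07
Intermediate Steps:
k = Rational(2, 3) (k = Add(Rational(1, 2), Mul(Rational(-1, 6), Mul(Add(6, -1), Pow(Add(-2, -3), -1)))) = Add(Rational(1, 2), Mul(Rational(-1, 6), Mul(5, Pow(-5, -1)))) = Add(Rational(1, 2), Mul(Rational(-1, 6), Mul(5, Rational(-1, 5)))) = Add(Rational(1, 2), Mul(Rational(-1, 6), -1)) = Add(Rational(1, 2), Rational(1, 6)) = Rational(2, 3) ≈ 0.66667)
Function('Q')(y) = Add(Rational(28, 3), Mul(Rational(-4, 3), y)) (Function('Q')(y) = Mul(Mul(Rational(2, 3), Add(y, -7)), -2) = Mul(Mul(Rational(2, 3), Add(-7, y)), -2) = Mul(Add(Rational(-14, 3), Mul(Rational(2, 3), y)), -2) = Add(Rational(28, 3), Mul(Rational(-4, 3), y)))
Pow(Add(299126, Function('Q')(-109)), Rational(1, 2)) = Pow(Add(299126, Add(Rational(28, 3), Mul(Rational(-4, 3), -109))), Rational(1, 2)) = Pow(Add(299126, Add(Rational(28, 3), Rational(436, 3))), Rational(1, 2)) = Pow(Add(299126, Rational(464, 3)), Rational(1, 2)) = Pow(Rational(897842, 3), Rational(1, 2)) = Mul(Rational(1, 3), Pow(2693526, Rational(1, 2)))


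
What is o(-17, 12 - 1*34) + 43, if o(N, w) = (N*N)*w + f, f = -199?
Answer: -6514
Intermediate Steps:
o(N, w) = -199 + w*N² (o(N, w) = (N*N)*w - 199 = N²*w - 199 = w*N² - 199 = -199 + w*N²)
o(-17, 12 - 1*34) + 43 = (-199 + (12 - 1*34)*(-17)²) + 43 = (-199 + (12 - 34)*289) + 43 = (-199 - 22*289) + 43 = (-199 - 6358) + 43 = -6557 + 43 = -6514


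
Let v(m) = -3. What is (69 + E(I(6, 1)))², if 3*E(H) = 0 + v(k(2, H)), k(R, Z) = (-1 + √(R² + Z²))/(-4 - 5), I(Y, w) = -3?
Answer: 4624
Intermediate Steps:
k(R, Z) = ⅑ - √(R² + Z²)/9 (k(R, Z) = (-1 + √(R² + Z²))/(-9) = (-1 + √(R² + Z²))*(-⅑) = ⅑ - √(R² + Z²)/9)
E(H) = -1 (E(H) = (0 - 3)/3 = (⅓)*(-3) = -1)
(69 + E(I(6, 1)))² = (69 - 1)² = 68² = 4624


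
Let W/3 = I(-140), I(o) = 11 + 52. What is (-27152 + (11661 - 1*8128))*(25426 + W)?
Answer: -605000685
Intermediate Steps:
I(o) = 63
W = 189 (W = 3*63 = 189)
(-27152 + (11661 - 1*8128))*(25426 + W) = (-27152 + (11661 - 1*8128))*(25426 + 189) = (-27152 + (11661 - 8128))*25615 = (-27152 + 3533)*25615 = -23619*25615 = -605000685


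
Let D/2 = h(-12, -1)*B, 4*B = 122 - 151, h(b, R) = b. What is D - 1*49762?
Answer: -49588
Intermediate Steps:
B = -29/4 (B = (122 - 151)/4 = (¼)*(-29) = -29/4 ≈ -7.2500)
D = 174 (D = 2*(-12*(-29/4)) = 2*87 = 174)
D - 1*49762 = 174 - 1*49762 = 174 - 49762 = -49588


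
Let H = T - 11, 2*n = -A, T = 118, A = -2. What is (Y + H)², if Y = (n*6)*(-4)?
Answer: 6889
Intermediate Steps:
n = 1 (n = (-1*(-2))/2 = (½)*2 = 1)
Y = -24 (Y = (1*6)*(-4) = 6*(-4) = -24)
H = 107 (H = 118 - 11 = 107)
(Y + H)² = (-24 + 107)² = 83² = 6889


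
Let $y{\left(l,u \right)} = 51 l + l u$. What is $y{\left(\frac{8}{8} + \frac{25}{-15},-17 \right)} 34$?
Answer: $- \frac{2312}{3} \approx -770.67$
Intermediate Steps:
$y{\left(\frac{8}{8} + \frac{25}{-15},-17 \right)} 34 = \left(\frac{8}{8} + \frac{25}{-15}\right) \left(51 - 17\right) 34 = \left(8 \cdot \frac{1}{8} + 25 \left(- \frac{1}{15}\right)\right) 34 \cdot 34 = \left(1 - \frac{5}{3}\right) 34 \cdot 34 = \left(- \frac{2}{3}\right) 34 \cdot 34 = \left(- \frac{68}{3}\right) 34 = - \frac{2312}{3}$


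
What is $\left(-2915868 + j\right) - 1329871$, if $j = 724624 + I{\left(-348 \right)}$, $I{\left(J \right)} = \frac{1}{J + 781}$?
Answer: $- \frac{1524642794}{433} \approx -3.5211 \cdot 10^{6}$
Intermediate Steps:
$I{\left(J \right)} = \frac{1}{781 + J}$
$j = \frac{313762193}{433}$ ($j = 724624 + \frac{1}{781 - 348} = 724624 + \frac{1}{433} = \frac{313762193}{433} \approx 7.2462 \cdot 10^{5}$)
$\left(-2915868 + j\right) - 1329871 = \left(-2915868 + \frac{313762193}{433}\right) - 1329871 = - \frac{948808651}{433} - 1329871 = - \frac{1524642794}{433}$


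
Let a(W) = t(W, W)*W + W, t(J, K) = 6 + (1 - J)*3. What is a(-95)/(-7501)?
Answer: 28025/7501 ≈ 3.7362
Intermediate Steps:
t(J, K) = 9 - 3*J (t(J, K) = 6 + (3 - 3*J) = 9 - 3*J)
a(W) = W + W*(9 - 3*W) (a(W) = (9 - 3*W)*W + W = W*(9 - 3*W) + W = W + W*(9 - 3*W))
a(-95)/(-7501) = -95*(10 - 3*(-95))/(-7501) = -95*(10 + 285)*(-1/7501) = -95*295*(-1/7501) = -28025*(-1/7501) = 28025/7501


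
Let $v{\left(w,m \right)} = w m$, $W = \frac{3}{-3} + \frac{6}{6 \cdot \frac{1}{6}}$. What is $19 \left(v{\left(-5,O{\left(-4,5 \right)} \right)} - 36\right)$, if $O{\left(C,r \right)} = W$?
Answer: $-1159$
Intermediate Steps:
$W = 5$ ($W = 3 \left(- \frac{1}{3}\right) + \frac{6}{6 \cdot \frac{1}{6}} = -1 + \frac{6}{1} = -1 + 6 \cdot 1 = -1 + 6 = 5$)
$O{\left(C,r \right)} = 5$
$v{\left(w,m \right)} = m w$
$19 \left(v{\left(-5,O{\left(-4,5 \right)} \right)} - 36\right) = 19 \left(5 \left(-5\right) - 36\right) = 19 \left(-25 - 36\right) = 19 \left(-61\right) = -1159$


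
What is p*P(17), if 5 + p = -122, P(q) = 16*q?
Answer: -34544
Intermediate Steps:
p = -127 (p = -5 - 122 = -127)
p*P(17) = -2032*17 = -127*272 = -34544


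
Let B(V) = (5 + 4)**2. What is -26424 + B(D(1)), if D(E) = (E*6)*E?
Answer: -26343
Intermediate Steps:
D(E) = 6*E**2 (D(E) = (6*E)*E = 6*E**2)
B(V) = 81 (B(V) = 9**2 = 81)
-26424 + B(D(1)) = -26424 + 81 = -26343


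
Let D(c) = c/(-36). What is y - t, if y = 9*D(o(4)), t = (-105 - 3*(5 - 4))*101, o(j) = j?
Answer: 10907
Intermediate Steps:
D(c) = -c/36 (D(c) = c*(-1/36) = -c/36)
t = -10908 (t = (-105 - 3*1)*101 = (-105 - 3)*101 = -108*101 = -10908)
y = -1 (y = 9*(-1/36*4) = 9*(-⅑) = -1)
y - t = -1 - 1*(-10908) = -1 + 10908 = 10907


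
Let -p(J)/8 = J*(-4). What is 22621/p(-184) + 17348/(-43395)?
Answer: -1083783319/255509760 ≈ -4.2417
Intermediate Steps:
p(J) = 32*J (p(J) = -8*J*(-4) = -(-32)*J = 32*J)
22621/p(-184) + 17348/(-43395) = 22621/((32*(-184))) + 17348/(-43395) = 22621/(-5888) + 17348*(-1/43395) = 22621*(-1/5888) - 17348/43395 = -22621/5888 - 17348/43395 = -1083783319/255509760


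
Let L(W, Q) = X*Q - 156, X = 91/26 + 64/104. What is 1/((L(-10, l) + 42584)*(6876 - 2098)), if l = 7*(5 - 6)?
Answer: 13/2633583431 ≈ 4.9362e-9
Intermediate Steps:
X = 107/26 (X = 91*(1/26) + 64*(1/104) = 7/2 + 8/13 = 107/26 ≈ 4.1154)
l = -7 (l = 7*(-1) = -7)
L(W, Q) = -156 + 107*Q/26 (L(W, Q) = 107*Q/26 - 156 = -156 + 107*Q/26)
1/((L(-10, l) + 42584)*(6876 - 2098)) = 1/(((-156 + (107/26)*(-7)) + 42584)*(6876 - 2098)) = 1/(((-156 - 749/26) + 42584)*4778) = 1/((-4805/26 + 42584)*4778) = 1/((1102379/26)*4778) = 1/(2633583431/13) = 13/2633583431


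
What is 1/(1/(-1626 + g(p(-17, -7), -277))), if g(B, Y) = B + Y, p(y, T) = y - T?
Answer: -1913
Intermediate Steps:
1/(1/(-1626 + g(p(-17, -7), -277))) = 1/(1/(-1626 + ((-17 - 1*(-7)) - 277))) = 1/(1/(-1626 + ((-17 + 7) - 277))) = 1/(1/(-1626 + (-10 - 277))) = 1/(1/(-1626 - 287)) = 1/(1/(-1913)) = 1/(-1/1913) = -1913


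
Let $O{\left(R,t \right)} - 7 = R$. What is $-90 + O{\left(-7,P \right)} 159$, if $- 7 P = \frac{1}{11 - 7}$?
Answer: $-90$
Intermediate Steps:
$P = - \frac{1}{28}$ ($P = - \frac{1}{7 \left(11 - 7\right)} = - \frac{1}{7 \cdot 4} = \left(- \frac{1}{7}\right) \frac{1}{4} = - \frac{1}{28} \approx -0.035714$)
$O{\left(R,t \right)} = 7 + R$
$-90 + O{\left(-7,P \right)} 159 = -90 + \left(7 - 7\right) 159 = -90 + 0 \cdot 159 = -90 + 0 = -90$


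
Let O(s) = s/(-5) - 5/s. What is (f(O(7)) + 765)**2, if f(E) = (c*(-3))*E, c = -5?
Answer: 26347689/49 ≈ 5.3771e+5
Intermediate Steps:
O(s) = -5/s - s/5 (O(s) = s*(-1/5) - 5/s = -s/5 - 5/s = -5/s - s/5)
f(E) = 15*E (f(E) = (-5*(-3))*E = 15*E)
(f(O(7)) + 765)**2 = (15*(-5/7 - 1/5*7) + 765)**2 = (15*(-5*1/7 - 7/5) + 765)**2 = (15*(-5/7 - 7/5) + 765)**2 = (15*(-74/35) + 765)**2 = (-222/7 + 765)**2 = (5133/7)**2 = 26347689/49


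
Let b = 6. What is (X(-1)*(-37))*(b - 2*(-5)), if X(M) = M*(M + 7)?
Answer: 3552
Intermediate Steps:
X(M) = M*(7 + M)
(X(-1)*(-37))*(b - 2*(-5)) = (-(7 - 1)*(-37))*(6 - 2*(-5)) = (-1*6*(-37))*(6 + 10) = -6*(-37)*16 = 222*16 = 3552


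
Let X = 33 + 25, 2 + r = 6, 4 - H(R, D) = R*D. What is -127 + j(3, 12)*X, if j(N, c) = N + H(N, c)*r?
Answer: -7377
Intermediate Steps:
H(R, D) = 4 - D*R (H(R, D) = 4 - R*D = 4 - D*R)
r = 4 (r = -2 + 6 = 4)
X = 58
j(N, c) = 16 + N - 4*N*c (j(N, c) = N + (4 - c*N)*4 = N + (4 - N*c)*4 = N + (16 - 4*N*c) = 16 + N - 4*N*c)
-127 + j(3, 12)*X = -127 + (16 + 3 - 4*3*12)*58 = -127 + (16 + 3 - 144)*58 = -127 - 125*58 = -127 - 7250 = -7377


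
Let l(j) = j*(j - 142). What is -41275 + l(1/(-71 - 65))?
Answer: -763403087/18496 ≈ -41274.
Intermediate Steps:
l(j) = j*(-142 + j)
-41275 + l(1/(-71 - 65)) = -41275 + (-142 + 1/(-71 - 65))/(-71 - 65) = -41275 + (-142 + 1/(-136))/(-136) = -41275 - (-142 - 1/136)/136 = -41275 - 1/136*(-19313/136) = -41275 + 19313/18496 = -763403087/18496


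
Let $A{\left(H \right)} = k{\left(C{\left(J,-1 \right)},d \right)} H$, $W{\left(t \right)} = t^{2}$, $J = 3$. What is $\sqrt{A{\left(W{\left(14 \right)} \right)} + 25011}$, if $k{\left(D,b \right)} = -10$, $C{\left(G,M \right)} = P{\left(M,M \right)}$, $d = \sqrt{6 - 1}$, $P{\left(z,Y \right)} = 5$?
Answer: $\sqrt{23051} \approx 151.83$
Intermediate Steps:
$d = \sqrt{5} \approx 2.2361$
$C{\left(G,M \right)} = 5$
$A{\left(H \right)} = - 10 H$
$\sqrt{A{\left(W{\left(14 \right)} \right)} + 25011} = \sqrt{- 10 \cdot 14^{2} + 25011} = \sqrt{\left(-10\right) 196 + 25011} = \sqrt{-1960 + 25011} = \sqrt{23051}$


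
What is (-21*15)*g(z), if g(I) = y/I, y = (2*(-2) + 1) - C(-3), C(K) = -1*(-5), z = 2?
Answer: 1260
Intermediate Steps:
C(K) = 5
y = -8 (y = (2*(-2) + 1) - 1*5 = (-4 + 1) - 5 = -3 - 5 = -8)
g(I) = -8/I
(-21*15)*g(z) = (-21*15)*(-8/2) = -(-2520)/2 = -315*(-4) = 1260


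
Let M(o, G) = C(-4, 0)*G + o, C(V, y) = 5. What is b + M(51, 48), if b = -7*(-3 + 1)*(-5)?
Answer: 221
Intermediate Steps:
b = -70 (b = -7*(-2)*(-5) = 14*(-5) = -70)
M(o, G) = o + 5*G (M(o, G) = 5*G + o = o + 5*G)
b + M(51, 48) = -70 + (51 + 5*48) = -70 + (51 + 240) = -70 + 291 = 221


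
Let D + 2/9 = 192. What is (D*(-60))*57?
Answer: -655880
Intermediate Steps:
D = 1726/9 (D = -2/9 + 192 = 1726/9 ≈ 191.78)
(D*(-60))*57 = ((1726/9)*(-60))*57 = -34520/3*57 = -655880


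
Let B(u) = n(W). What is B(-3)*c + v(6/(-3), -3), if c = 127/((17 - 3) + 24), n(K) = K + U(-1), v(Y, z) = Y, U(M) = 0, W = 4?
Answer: 216/19 ≈ 11.368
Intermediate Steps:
n(K) = K (n(K) = K + 0 = K)
B(u) = 4
c = 127/38 (c = 127/(14 + 24) = 127/38 ≈ 3.3421)
B(-3)*c + v(6/(-3), -3) = 4*(127/38) + 6/(-3) = 254/19 + 6*(-⅓) = 254/19 - 2 = 216/19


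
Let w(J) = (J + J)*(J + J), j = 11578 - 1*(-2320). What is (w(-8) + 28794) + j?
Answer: 42948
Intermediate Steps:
j = 13898 (j = 11578 + 2320 = 13898)
w(J) = 4*J² (w(J) = (2*J)*(2*J) = 4*J²)
(w(-8) + 28794) + j = (4*(-8)² + 28794) + 13898 = (4*64 + 28794) + 13898 = (256 + 28794) + 13898 = 29050 + 13898 = 42948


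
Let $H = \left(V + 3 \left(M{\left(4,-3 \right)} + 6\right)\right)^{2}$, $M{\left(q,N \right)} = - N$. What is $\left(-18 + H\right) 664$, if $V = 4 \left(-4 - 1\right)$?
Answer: $20584$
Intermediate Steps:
$V = -20$ ($V = 4 \left(-5\right) = -20$)
$H = 49$ ($H = \left(-20 + 3 \left(\left(-1\right) \left(-3\right) + 6\right)\right)^{2} = \left(-20 + 3 \left(3 + 6\right)\right)^{2} = \left(-20 + 3 \cdot 9\right)^{2} = \left(-20 + 27\right)^{2} = 7^{2} = 49$)
$\left(-18 + H\right) 664 = \left(-18 + 49\right) 664 = 31 \cdot 664 = 20584$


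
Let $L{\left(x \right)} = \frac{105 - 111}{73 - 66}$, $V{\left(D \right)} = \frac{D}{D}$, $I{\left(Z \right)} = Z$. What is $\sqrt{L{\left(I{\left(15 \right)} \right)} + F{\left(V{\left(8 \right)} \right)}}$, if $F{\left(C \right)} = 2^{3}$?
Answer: $\frac{5 \sqrt{14}}{7} \approx 2.6726$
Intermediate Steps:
$V{\left(D \right)} = 1$
$L{\left(x \right)} = - \frac{6}{7}$
$F{\left(C \right)} = 8$
$\sqrt{L{\left(I{\left(15 \right)} \right)} + F{\left(V{\left(8 \right)} \right)}} = \sqrt{- \frac{6}{7} + 8} = \sqrt{\frac{50}{7}} = \frac{5 \sqrt{14}}{7}$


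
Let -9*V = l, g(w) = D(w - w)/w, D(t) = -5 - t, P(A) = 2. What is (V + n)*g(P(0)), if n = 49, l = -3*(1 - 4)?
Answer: -120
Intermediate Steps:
l = 9 (l = -3*(-3) = 9)
g(w) = -5/w (g(w) = (-5 - (w - w))/w = (-5 - 1*0)/w = (-5 + 0)/w = -5/w)
V = -1 (V = -1/9*9 = -1)
(V + n)*g(P(0)) = (-1 + 49)*(-5/2) = 48*(-5*1/2) = 48*(-5/2) = -120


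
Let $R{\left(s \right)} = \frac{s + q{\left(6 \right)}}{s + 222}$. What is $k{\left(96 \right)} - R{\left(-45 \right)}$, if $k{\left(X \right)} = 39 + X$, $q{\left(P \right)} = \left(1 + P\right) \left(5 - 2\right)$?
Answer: $\frac{7973}{59} \approx 135.14$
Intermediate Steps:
$q{\left(P \right)} = 3 + 3 P$ ($q{\left(P \right)} = \left(1 + P\right) 3 = 3 + 3 P$)
$R{\left(s \right)} = \frac{21 + s}{222 + s}$ ($R{\left(s \right)} = \frac{s + \left(3 + 3 \cdot 6\right)}{s + 222} = \frac{s + \left(3 + 18\right)}{222 + s} = \frac{s + 21}{222 + s} = \frac{21 + s}{222 + s}$)
$k{\left(96 \right)} - R{\left(-45 \right)} = \left(39 + 96\right) - \frac{21 - 45}{222 - 45} = 135 - \frac{1}{177} \left(-24\right) = 135 - - \frac{8}{59} = 135 + \frac{8}{59} = \frac{7973}{59}$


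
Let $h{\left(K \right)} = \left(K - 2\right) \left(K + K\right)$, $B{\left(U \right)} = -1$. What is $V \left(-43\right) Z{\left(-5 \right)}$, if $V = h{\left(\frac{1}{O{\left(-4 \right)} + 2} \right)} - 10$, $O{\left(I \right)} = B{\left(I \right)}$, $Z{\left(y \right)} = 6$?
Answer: $3096$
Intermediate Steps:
$O{\left(I \right)} = -1$
$h{\left(K \right)} = 2 K \left(-2 + K\right)$ ($h{\left(K \right)} = \left(-2 + K\right) 2 K = 2 K \left(-2 + K\right)$)
$V = -12$ ($V = \frac{2 \left(-2 + \frac{1}{-1 + 2}\right)}{-1 + 2} - 10 = \frac{2 \left(-2 + 1^{-1}\right)}{1} - 10 = 2 \cdot 1 \left(-2 + 1\right) - 10 = 2 \cdot 1 \left(-1\right) - 10 = -2 - 10 = -12$)
$V \left(-43\right) Z{\left(-5 \right)} = \left(-12\right) \left(-43\right) 6 = 516 \cdot 6 = 3096$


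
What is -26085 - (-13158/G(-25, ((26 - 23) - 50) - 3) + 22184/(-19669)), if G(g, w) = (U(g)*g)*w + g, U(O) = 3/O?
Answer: -90041448877/3442075 ≈ -26159.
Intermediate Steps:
G(g, w) = g + 3*w (G(g, w) = ((3/g)*g)*w + g = 3*w + g = g + 3*w)
-26085 - (-13158/G(-25, ((26 - 23) - 50) - 3) + 22184/(-19669)) = -26085 - (-13158/(-25 + 3*(((26 - 23) - 50) - 3)) + 22184/(-19669)) = -26085 - (-13158/(-25 + 3*((3 - 50) - 3)) + 22184*(-1/19669)) = -26085 - (-13158/(-25 + 3*(-47 - 3)) - 22184/19669) = -26085 - (-13158/(-25 + 3*(-50)) - 22184/19669) = -26085 - (-13158/(-25 - 150) - 22184/19669) = -26085 - (-13158/(-175) - 22184/19669) = -26085 - (-13158*(-1/175) - 22184/19669) = -26085 - (13158/175 - 22184/19669) = -26085 - 1*254922502/3442075 = -26085 - 254922502/3442075 = -90041448877/3442075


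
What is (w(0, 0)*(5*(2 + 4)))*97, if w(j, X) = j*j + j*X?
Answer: 0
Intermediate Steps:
w(j, X) = j² + X*j
(w(0, 0)*(5*(2 + 4)))*97 = ((0*(0 + 0))*(5*(2 + 4)))*97 = ((0*0)*(5*6))*97 = (0*30)*97 = 0*97 = 0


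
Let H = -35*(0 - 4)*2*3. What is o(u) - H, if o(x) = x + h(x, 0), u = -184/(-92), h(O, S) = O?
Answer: -836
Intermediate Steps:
u = 2 (u = -184*(-1/92) = 2)
o(x) = 2*x (o(x) = x + x = 2*x)
H = 840 (H = -(-140)*2*3 = -35*(-8)*3 = 280*3 = 840)
o(u) - H = 2*2 - 1*840 = 4 - 840 = -836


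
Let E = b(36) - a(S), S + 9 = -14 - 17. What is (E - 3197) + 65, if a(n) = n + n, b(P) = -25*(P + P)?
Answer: -4852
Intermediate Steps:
S = -40 (S = -9 + (-14 - 17) = -9 - 31 = -40)
b(P) = -50*P
a(n) = 2*n
E = -1720 (E = -50*36 - 2*(-40) = -1800 - 1*(-80) = -1800 + 80 = -1720)
(E - 3197) + 65 = (-1720 - 3197) + 65 = -4917 + 65 = -4852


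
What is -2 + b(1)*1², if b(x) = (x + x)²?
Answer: 2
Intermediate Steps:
b(x) = 4*x² (b(x) = (2*x)² = 4*x²)
-2 + b(1)*1² = -2 + (4*1²)*1² = -2 + (4*1)*1 = -2 + 4*1 = -2 + 4 = 2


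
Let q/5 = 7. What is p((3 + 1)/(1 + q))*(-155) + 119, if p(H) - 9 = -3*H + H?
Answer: -11174/9 ≈ -1241.6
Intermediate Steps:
q = 35 (q = 5*7 = 35)
p(H) = 9 - 2*H (p(H) = 9 + (-3*H + H) = 9 - 2*H)
p((3 + 1)/(1 + q))*(-155) + 119 = (9 - 2*(3 + 1)/(1 + 35))*(-155) + 119 = (9 - 8/36)*(-155) + 119 = (9 - 2*1/9)*(-155) + 119 = (9 - 2/9)*(-155) + 119 = (79/9)*(-155) + 119 = -12245/9 + 119 = -11174/9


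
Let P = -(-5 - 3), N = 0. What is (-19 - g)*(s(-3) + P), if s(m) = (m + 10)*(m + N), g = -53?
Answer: -442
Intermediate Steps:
s(m) = m*(10 + m) (s(m) = (m + 10)*(m + 0) = (10 + m)*m = m*(10 + m))
P = 8 (P = -1*(-8) = 8)
(-19 - g)*(s(-3) + P) = (-19 - 1*(-53))*(-3*(10 - 3) + 8) = (-19 + 53)*(-3*7 + 8) = 34*(-21 + 8) = 34*(-13) = -442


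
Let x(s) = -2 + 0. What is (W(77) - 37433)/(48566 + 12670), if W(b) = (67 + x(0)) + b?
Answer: -37291/61236 ≈ -0.60897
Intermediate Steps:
x(s) = -2
W(b) = 65 + b (W(b) = (67 - 2) + b = 65 + b)
(W(77) - 37433)/(48566 + 12670) = ((65 + 77) - 37433)/(48566 + 12670) = (142 - 37433)/61236 = -37291*1/61236 = -37291/61236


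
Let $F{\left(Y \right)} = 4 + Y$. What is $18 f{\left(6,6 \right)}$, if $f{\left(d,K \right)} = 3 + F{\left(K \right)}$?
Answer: $234$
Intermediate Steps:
$f{\left(d,K \right)} = 7 + K$ ($f{\left(d,K \right)} = 3 + \left(4 + K\right) = 7 + K$)
$18 f{\left(6,6 \right)} = 18 \left(7 + 6\right) = 18 \cdot 13 = 234$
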